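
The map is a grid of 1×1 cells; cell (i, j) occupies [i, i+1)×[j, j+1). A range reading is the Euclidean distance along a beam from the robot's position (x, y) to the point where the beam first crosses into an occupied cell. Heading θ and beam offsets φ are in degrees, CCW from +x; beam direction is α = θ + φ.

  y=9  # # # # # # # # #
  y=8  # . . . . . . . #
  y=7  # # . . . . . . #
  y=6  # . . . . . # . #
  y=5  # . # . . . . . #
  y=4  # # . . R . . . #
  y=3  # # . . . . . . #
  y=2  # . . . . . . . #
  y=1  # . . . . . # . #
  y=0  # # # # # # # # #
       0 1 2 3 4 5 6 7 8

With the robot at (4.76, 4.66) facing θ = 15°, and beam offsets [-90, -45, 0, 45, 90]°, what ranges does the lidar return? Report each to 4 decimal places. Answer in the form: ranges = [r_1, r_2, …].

beam 1: φ=-90°, α=285°
  d=(0.2588,-0.9659)  start (4,4)  tX=0.9273 tY=0.6833  stride 1/|dx|=3.8637 1/|dy|=1.0353
    cross y-line → (4,3), t=0.6833
    cross x-line → (5,3), t=0.9273
    cross y-line → (5,2), t=1.7186
    cross y-line → (5,1), t=2.7538
    cross y-line → (5,0), t=3.7891 (wall)
  → r_1 = 3.7891
beam 2: φ=-45°, α=330°
  d=(0.8660,-0.5000)  start (4,4)  tX=0.2771 tY=1.3200  stride 1/|dx|=1.1547 1/|dy|=2.0000
    cross x-line → (5,4), t=0.2771
    cross y-line → (5,3), t=1.3200
    cross x-line → (6,3), t=1.4318
    cross x-line → (7,3), t=2.5865
    cross y-line → (7,2), t=3.3200
    cross x-line → (8,2), t=3.7412 (wall)
  → r_2 = 3.7412
beam 3: φ=0°, α=15°
  d=(0.9659,0.2588)  start (4,4)  tX=0.2485 tY=1.3137  stride 1/|dx|=1.0353 1/|dy|=3.8637
    cross x-line → (5,4), t=0.2485
    cross x-line → (6,4), t=1.2837
    cross y-line → (6,5), t=1.3137
    cross x-line → (7,5), t=2.3190
    cross x-line → (8,5), t=3.3543 (wall)
  → r_3 = 3.3543
beam 4: φ=45°, α=60°
  d=(0.5000,0.8660)  start (4,4)  tX=0.4800 tY=0.3926  stride 1/|dx|=2.0000 1/|dy|=1.1547
    cross y-line → (4,5), t=0.3926
    cross x-line → (5,5), t=0.4800
    cross y-line → (5,6), t=1.5473
    cross x-line → (6,6), t=2.4800 (wall)
  → r_4 = 2.4800
beam 5: φ=90°, α=105°
  d=(-0.2588,0.9659)  start (4,4)  tX=2.9364 tY=0.3520  stride 1/|dx|=3.8637 1/|dy|=1.0353
    cross y-line → (4,5), t=0.3520
    cross y-line → (4,6), t=1.3873
    cross y-line → (4,7), t=2.4225
    cross x-line → (3,7), t=2.9364
    cross y-line → (3,8), t=3.4578
    cross y-line → (3,9), t=4.4931 (wall)
  → r_5 = 4.4931

ranges = [3.7891, 3.7412, 3.3543, 2.4800, 4.4931]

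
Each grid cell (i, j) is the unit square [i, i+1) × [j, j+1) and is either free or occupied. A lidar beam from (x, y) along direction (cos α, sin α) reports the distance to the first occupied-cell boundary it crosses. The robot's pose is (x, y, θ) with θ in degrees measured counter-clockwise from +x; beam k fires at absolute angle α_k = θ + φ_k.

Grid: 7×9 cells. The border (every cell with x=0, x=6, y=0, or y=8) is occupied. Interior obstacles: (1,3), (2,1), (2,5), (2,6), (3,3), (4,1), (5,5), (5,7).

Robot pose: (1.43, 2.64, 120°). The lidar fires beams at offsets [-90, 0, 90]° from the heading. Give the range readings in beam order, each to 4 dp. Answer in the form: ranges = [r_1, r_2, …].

beam 1: φ=-90°, α=30°
  d=(0.8660,0.5000)  start (1,2)  tX=0.6582 tY=0.7200  stride 1/|dx|=1.1547 1/|dy|=2.0000
    cross x-line → (2,2), t=0.6582
    cross y-line → (2,3), t=0.7200
    cross x-line → (3,3), t=1.8129 (wall)
  → r_1 = 1.8129
beam 2: φ=0°, α=120°
  d=(-0.5000,0.8660)  start (1,2)  tX=0.8600 tY=0.4157  stride 1/|dx|=2.0000 1/|dy|=1.1547
    cross y-line → (1,3), t=0.4157 (wall)
  → r_2 = 0.4157
beam 3: φ=90°, α=210°
  d=(-0.8660,-0.5000)  start (1,2)  tX=0.4965 tY=1.2800  stride 1/|dx|=1.1547 1/|dy|=2.0000
    cross x-line → (0,2), t=0.4965 (wall)
  → r_3 = 0.4965

ranges = [1.8129, 0.4157, 0.4965]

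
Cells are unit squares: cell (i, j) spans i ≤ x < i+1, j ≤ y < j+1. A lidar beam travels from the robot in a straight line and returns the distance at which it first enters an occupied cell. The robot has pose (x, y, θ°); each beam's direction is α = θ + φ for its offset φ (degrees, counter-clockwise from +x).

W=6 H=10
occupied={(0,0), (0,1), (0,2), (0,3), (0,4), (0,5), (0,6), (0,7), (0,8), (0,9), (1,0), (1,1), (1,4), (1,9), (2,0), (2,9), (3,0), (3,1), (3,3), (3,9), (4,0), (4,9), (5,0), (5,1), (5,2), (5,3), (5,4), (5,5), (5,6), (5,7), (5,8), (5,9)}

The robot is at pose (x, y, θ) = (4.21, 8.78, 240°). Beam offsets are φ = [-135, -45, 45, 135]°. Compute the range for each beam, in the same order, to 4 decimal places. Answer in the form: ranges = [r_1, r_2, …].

beam 1: φ=-135°, α=105°
  d=(-0.2588,0.9659)  start (4,8)  tX=0.8114 tY=0.2278  stride 1/|dx|=3.8637 1/|dy|=1.0353
    cross y-line → (4,9), t=0.2278 (wall)
  → r_1 = 0.2278
beam 2: φ=-45°, α=195°
  d=(-0.9659,-0.2588)  start (4,8)  tX=0.2174 tY=3.0137  stride 1/|dx|=1.0353 1/|dy|=3.8637
    cross x-line → (3,8), t=0.2174
    cross x-line → (2,8), t=1.2527
    cross x-line → (1,8), t=2.2880
    cross y-line → (1,7), t=3.0137
    cross x-line → (0,7), t=3.3232 (wall)
  → r_2 = 3.3232
beam 3: φ=45°, α=285°
  d=(0.2588,-0.9659)  start (4,8)  tX=3.0523 tY=0.8075  stride 1/|dx|=3.8637 1/|dy|=1.0353
    cross y-line → (4,7), t=0.8075
    cross y-line → (4,6), t=1.8428
    cross y-line → (4,5), t=2.8781
    cross x-line → (5,5), t=3.0523 (wall)
  → r_3 = 3.0523
beam 4: φ=135°, α=15°
  d=(0.9659,0.2588)  start (4,8)  tX=0.8179 tY=0.8500  stride 1/|dx|=1.0353 1/|dy|=3.8637
    cross x-line → (5,8), t=0.8179 (wall)
  → r_4 = 0.8179

ranges = [0.2278, 3.3232, 3.0523, 0.8179]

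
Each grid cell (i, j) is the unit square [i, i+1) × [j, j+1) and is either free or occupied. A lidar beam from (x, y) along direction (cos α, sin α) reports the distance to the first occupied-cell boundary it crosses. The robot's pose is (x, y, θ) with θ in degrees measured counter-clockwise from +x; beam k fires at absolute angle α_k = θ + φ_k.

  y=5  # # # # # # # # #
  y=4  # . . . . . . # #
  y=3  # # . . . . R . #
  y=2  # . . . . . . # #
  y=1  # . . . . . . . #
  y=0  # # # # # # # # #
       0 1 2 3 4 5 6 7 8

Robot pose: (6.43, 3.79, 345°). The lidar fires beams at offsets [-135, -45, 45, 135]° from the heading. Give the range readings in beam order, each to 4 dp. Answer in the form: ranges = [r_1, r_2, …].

ranges = [5.5800, 1.1400, 0.6582, 1.3972]

beam 1: φ=-135°, α=210°
  cosα=-0.8660 sinα=-0.5000 | (6,3) | tMaxX 0.4965 tMaxY 1.5800 | tΔX 1.1547 tΔY 2.0000
    t=0.4965 [x] (5,3)
    t=1.5800 [y] (5,2)
    t=1.6512 [x] (4,2)
    t=2.8059 [x] (3,2)
    t=3.5800 [y] (3,1)
    t=3.9606 [x] (2,1)
    t=5.1153 [x] (1,1)
    t=5.5800 [y] (1,0) — stop
  → r_1 = 5.5800
beam 2: φ=-45°, α=300°
  cosα=0.5000 sinα=-0.8660 | (6,3) | tMaxX 1.1400 tMaxY 0.9122 | tΔX 2.0000 tΔY 1.1547
    t=0.9122 [y] (6,2)
    t=1.1400 [x] (7,2) — stop
  → r_2 = 1.1400
beam 3: φ=45°, α=30°
  cosα=0.8660 sinα=0.5000 | (6,3) | tMaxX 0.6582 tMaxY 0.4200 | tΔX 1.1547 tΔY 2.0000
    t=0.4200 [y] (6,4)
    t=0.6582 [x] (7,4) — stop
  → r_3 = 0.6582
beam 4: φ=135°, α=120°
  cosα=-0.5000 sinα=0.8660 | (6,3) | tMaxX 0.8600 tMaxY 0.2425 | tΔX 2.0000 tΔY 1.1547
    t=0.2425 [y] (6,4)
    t=0.8600 [x] (5,4)
    t=1.3972 [y] (5,5) — stop
  → r_4 = 1.3972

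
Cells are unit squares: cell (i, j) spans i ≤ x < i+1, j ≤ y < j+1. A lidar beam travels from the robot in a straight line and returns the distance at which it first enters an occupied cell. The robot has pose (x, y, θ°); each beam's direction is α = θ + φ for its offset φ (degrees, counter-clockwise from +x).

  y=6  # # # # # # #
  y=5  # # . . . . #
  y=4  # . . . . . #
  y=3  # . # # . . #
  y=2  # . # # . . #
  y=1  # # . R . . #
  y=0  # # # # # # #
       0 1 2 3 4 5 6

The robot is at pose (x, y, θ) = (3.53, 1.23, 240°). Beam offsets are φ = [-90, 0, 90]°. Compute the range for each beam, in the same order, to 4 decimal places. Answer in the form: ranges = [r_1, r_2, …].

ranges = [1.5400, 0.2656, 0.4600]

beam 1: φ=-90°, α=150°
  d=(-0.8660,0.5000)  start (3,1)  tX=0.6120 tY=1.5400  stride 1/|dx|=1.1547 1/|dy|=2.0000
    cross x-line → (2,1), t=0.6120
    cross y-line → (2,2), t=1.5400 (wall)
  → r_1 = 1.5400
beam 2: φ=0°, α=240°
  d=(-0.5000,-0.8660)  start (3,1)  tX=1.0600 tY=0.2656  stride 1/|dx|=2.0000 1/|dy|=1.1547
    cross y-line → (3,0), t=0.2656 (wall)
  → r_2 = 0.2656
beam 3: φ=90°, α=330°
  d=(0.8660,-0.5000)  start (3,1)  tX=0.5427 tY=0.4600  stride 1/|dx|=1.1547 1/|dy|=2.0000
    cross y-line → (3,0), t=0.4600 (wall)
  → r_3 = 0.4600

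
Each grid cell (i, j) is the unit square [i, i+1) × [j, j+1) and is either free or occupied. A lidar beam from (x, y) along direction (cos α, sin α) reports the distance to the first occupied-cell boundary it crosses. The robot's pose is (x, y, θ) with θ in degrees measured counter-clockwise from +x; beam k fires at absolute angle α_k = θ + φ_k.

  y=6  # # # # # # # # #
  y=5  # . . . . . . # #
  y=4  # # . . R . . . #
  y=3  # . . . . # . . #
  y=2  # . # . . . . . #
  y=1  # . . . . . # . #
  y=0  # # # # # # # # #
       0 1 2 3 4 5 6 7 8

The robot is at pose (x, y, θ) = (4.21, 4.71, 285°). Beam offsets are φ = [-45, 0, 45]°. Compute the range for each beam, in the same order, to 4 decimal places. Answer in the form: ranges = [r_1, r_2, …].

ranges = [2.4200, 3.8409, 1.4200]

beam 1: φ=-45°, α=240°
  direction (-0.5000, -0.8660); cell (4,4); t to first gridline: x 0.4200, y 0.8198 (then +2.0000 / +1.1547)
    (3,4) via x @ 0.4200
    (3,3) via y @ 0.8198
    (3,2) via y @ 1.9745
    (2,2) via x @ 2.4200  # hit
  → r_1 = 2.4200
beam 2: φ=0°, α=285°
  direction (0.2588, -0.9659); cell (4,4); t to first gridline: x 3.0523, y 0.7350 (then +3.8637 / +1.0353)
    (4,3) via y @ 0.7350
    (4,2) via y @ 1.7703
    (4,1) via y @ 2.8056
    (5,1) via x @ 3.0523
    (5,0) via y @ 3.8409  # hit
  → r_2 = 3.8409
beam 3: φ=45°, α=330°
  direction (0.8660, -0.5000); cell (4,4); t to first gridline: x 0.9122, y 1.4200 (then +1.1547 / +2.0000)
    (5,4) via x @ 0.9122
    (5,3) via y @ 1.4200  # hit
  → r_3 = 1.4200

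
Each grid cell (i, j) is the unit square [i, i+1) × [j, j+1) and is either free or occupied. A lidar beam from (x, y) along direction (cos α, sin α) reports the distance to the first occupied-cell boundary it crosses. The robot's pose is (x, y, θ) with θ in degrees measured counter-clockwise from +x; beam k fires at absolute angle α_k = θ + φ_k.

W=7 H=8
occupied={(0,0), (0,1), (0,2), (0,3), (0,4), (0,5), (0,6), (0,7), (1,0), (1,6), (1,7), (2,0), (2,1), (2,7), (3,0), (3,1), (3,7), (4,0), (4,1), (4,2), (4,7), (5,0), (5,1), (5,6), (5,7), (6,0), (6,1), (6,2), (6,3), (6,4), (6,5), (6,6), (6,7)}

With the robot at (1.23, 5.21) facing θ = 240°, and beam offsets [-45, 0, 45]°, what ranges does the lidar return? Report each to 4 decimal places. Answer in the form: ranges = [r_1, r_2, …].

ranges = [0.2381, 0.4600, 3.3232]

beam 1: φ=-45°, α=195°
  d=(-0.9659,-0.2588)  start (1,5)  tX=0.2381 tY=0.8114  stride 1/|dx|=1.0353 1/|dy|=3.8637
    cross x-line → (0,5), t=0.2381 (wall)
  → r_1 = 0.2381
beam 2: φ=0°, α=240°
  d=(-0.5000,-0.8660)  start (1,5)  tX=0.4600 tY=0.2425  stride 1/|dx|=2.0000 1/|dy|=1.1547
    cross y-line → (1,4), t=0.2425
    cross x-line → (0,4), t=0.4600 (wall)
  → r_2 = 0.4600
beam 3: φ=45°, α=285°
  d=(0.2588,-0.9659)  start (1,5)  tX=2.9751 tY=0.2174  stride 1/|dx|=3.8637 1/|dy|=1.0353
    cross y-line → (1,4), t=0.2174
    cross y-line → (1,3), t=1.2527
    cross y-line → (1,2), t=2.2880
    cross x-line → (2,2), t=2.9751
    cross y-line → (2,1), t=3.3232 (wall)
  → r_3 = 3.3232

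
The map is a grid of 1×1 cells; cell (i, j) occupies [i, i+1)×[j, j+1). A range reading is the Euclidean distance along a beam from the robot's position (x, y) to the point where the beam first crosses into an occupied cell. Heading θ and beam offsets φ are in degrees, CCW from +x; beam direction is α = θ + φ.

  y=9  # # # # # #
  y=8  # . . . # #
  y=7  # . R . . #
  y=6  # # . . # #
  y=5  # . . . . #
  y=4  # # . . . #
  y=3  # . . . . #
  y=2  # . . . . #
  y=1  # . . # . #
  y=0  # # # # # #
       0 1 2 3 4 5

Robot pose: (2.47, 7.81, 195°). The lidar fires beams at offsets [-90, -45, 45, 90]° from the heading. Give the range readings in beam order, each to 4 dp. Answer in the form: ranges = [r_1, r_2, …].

beam 1: φ=-90°, α=105°
  direction (-0.2588, 0.9659); cell (2,7); t to first gridline: x 1.8159, y 0.1967 (then +3.8637 / +1.0353)
    (2,8) via y @ 0.1967
    (2,9) via y @ 1.2320  # hit
  → r_1 = 1.2320
beam 2: φ=-45°, α=150°
  direction (-0.8660, 0.5000); cell (2,7); t to first gridline: x 0.5427, y 0.3800 (then +1.1547 / +2.0000)
    (2,8) via y @ 0.3800
    (1,8) via x @ 0.5427
    (0,8) via x @ 1.6974  # hit
  → r_2 = 1.6974
beam 3: φ=45°, α=240°
  direction (-0.5000, -0.8660); cell (2,7); t to first gridline: x 0.9400, y 0.9353 (then +2.0000 / +1.1547)
    (2,6) via y @ 0.9353
    (1,6) via x @ 0.9400  # hit
  → r_3 = 0.9400
beam 4: φ=90°, α=285°
  direction (0.2588, -0.9659); cell (2,7); t to first gridline: x 2.0478, y 0.8386 (then +3.8637 / +1.0353)
    (2,6) via y @ 0.8386
    (2,5) via y @ 1.8738
    (3,5) via x @ 2.0478
    (3,4) via y @ 2.9091
    (3,3) via y @ 3.9444
    (3,2) via y @ 4.9797
    (4,2) via x @ 5.9115
    (4,1) via y @ 6.0150
    (4,0) via y @ 7.0502  # hit
  → r_4 = 7.0502

ranges = [1.2320, 1.6974, 0.9400, 7.0502]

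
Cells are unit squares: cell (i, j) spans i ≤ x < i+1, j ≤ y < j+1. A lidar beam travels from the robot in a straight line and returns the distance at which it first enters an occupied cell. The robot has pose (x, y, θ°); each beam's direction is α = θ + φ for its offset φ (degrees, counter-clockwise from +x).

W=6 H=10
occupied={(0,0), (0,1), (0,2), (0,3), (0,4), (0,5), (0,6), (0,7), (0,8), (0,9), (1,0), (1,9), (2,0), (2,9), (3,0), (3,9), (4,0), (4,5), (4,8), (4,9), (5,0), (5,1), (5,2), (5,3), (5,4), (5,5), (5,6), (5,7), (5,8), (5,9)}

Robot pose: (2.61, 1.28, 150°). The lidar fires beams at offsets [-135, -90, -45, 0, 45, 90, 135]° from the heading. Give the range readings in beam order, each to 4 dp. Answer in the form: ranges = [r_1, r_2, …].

ranges = [2.4743, 4.2955, 6.2206, 1.8591, 1.0818, 0.3233, 0.2899]

beam 1: φ=-135°, α=15°
  d=(0.9659,0.2588)  start (2,1)  tX=0.4038 tY=2.7819  stride 1/|dx|=1.0353 1/|dy|=3.8637
    cross x-line → (3,1), t=0.4038
    cross x-line → (4,1), t=1.4390
    cross x-line → (5,1), t=2.4743 (wall)
  → r_1 = 2.4743
beam 2: φ=-90°, α=60°
  d=(0.5000,0.8660)  start (2,1)  tX=0.7800 tY=0.8314  stride 1/|dx|=2.0000 1/|dy|=1.1547
    cross x-line → (3,1), t=0.7800
    cross y-line → (3,2), t=0.8314
    cross y-line → (3,3), t=1.9861
    cross x-line → (4,3), t=2.7800
    cross y-line → (4,4), t=3.1408
    cross y-line → (4,5), t=4.2955 (wall)
  → r_2 = 4.2955
beam 3: φ=-45°, α=105°
  d=(-0.2588,0.9659)  start (2,1)  tX=2.3569 tY=0.7454  stride 1/|dx|=3.8637 1/|dy|=1.0353
    cross y-line → (2,2), t=0.7454
    cross y-line → (2,3), t=1.7807
    cross x-line → (1,3), t=2.3569
    cross y-line → (1,4), t=2.8160
    cross y-line → (1,5), t=3.8512
    cross y-line → (1,6), t=4.8865
    cross y-line → (1,7), t=5.9218
    cross x-line → (0,7), t=6.2206 (wall)
  → r_3 = 6.2206
beam 4: φ=0°, α=150°
  d=(-0.8660,0.5000)  start (2,1)  tX=0.7044 tY=1.4400  stride 1/|dx|=1.1547 1/|dy|=2.0000
    cross x-line → (1,1), t=0.7044
    cross y-line → (1,2), t=1.4400
    cross x-line → (0,2), t=1.8591 (wall)
  → r_4 = 1.8591
beam 5: φ=45°, α=195°
  d=(-0.9659,-0.2588)  start (2,1)  tX=0.6315 tY=1.0818  stride 1/|dx|=1.0353 1/|dy|=3.8637
    cross x-line → (1,1), t=0.6315
    cross y-line → (1,0), t=1.0818 (wall)
  → r_5 = 1.0818
beam 6: φ=90°, α=240°
  d=(-0.5000,-0.8660)  start (2,1)  tX=1.2200 tY=0.3233  stride 1/|dx|=2.0000 1/|dy|=1.1547
    cross y-line → (2,0), t=0.3233 (wall)
  → r_6 = 0.3233
beam 7: φ=135°, α=285°
  d=(0.2588,-0.9659)  start (2,1)  tX=1.5068 tY=0.2899  stride 1/|dx|=3.8637 1/|dy|=1.0353
    cross y-line → (2,0), t=0.2899 (wall)
  → r_7 = 0.2899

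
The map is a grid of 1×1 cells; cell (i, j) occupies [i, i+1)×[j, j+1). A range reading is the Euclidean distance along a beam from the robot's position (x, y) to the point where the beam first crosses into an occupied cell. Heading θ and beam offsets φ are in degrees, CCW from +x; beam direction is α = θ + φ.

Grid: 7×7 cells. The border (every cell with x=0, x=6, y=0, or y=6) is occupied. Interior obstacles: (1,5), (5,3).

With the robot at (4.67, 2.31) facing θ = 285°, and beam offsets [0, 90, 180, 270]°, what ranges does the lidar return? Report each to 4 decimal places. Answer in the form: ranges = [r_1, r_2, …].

ranges = [1.3562, 1.3769, 3.8202, 3.7995]

beam 1: φ=0°, α=285°
  cosα=0.2588 sinα=-0.9659 | (4,2) | tMaxX 1.2750 tMaxY 0.3209 | tΔX 3.8637 tΔY 1.0353
    t=0.3209 [y] (4,1)
    t=1.2750 [x] (5,1)
    t=1.3562 [y] (5,0) — stop
  → r_1 = 1.3562
beam 2: φ=90°, α=15°
  cosα=0.9659 sinα=0.2588 | (4,2) | tMaxX 0.3416 tMaxY 2.6660 | tΔX 1.0353 tΔY 3.8637
    t=0.3416 [x] (5,2)
    t=1.3769 [x] (6,2) — stop
  → r_2 = 1.3769
beam 3: φ=180°, α=105°
  cosα=-0.2588 sinα=0.9659 | (4,2) | tMaxX 2.5887 tMaxY 0.7143 | tΔX 3.8637 tΔY 1.0353
    t=0.7143 [y] (4,3)
    t=1.7496 [y] (4,4)
    t=2.5887 [x] (3,4)
    t=2.7849 [y] (3,5)
    t=3.8202 [y] (3,6) — stop
  → r_3 = 3.8202
beam 4: φ=270°, α=195°
  cosα=-0.9659 sinα=-0.2588 | (4,2) | tMaxX 0.6936 tMaxY 1.1977 | tΔX 1.0353 tΔY 3.8637
    t=0.6936 [x] (3,2)
    t=1.1977 [y] (3,1)
    t=1.7289 [x] (2,1)
    t=2.7642 [x] (1,1)
    t=3.7995 [x] (0,1) — stop
  → r_4 = 3.7995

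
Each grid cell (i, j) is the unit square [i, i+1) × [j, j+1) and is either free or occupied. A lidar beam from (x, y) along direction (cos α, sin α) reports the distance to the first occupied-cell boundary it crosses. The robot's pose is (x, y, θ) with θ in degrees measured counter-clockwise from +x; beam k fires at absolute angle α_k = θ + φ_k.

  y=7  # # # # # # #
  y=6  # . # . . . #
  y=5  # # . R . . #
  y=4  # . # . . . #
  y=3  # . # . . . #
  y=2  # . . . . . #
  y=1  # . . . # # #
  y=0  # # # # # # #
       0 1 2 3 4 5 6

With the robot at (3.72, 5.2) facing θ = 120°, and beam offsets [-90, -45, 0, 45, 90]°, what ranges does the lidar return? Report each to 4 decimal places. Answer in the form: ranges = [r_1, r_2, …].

ranges = [2.6327, 1.8635, 1.4400, 1.7807, 0.8314]

beam 1: φ=-90°, α=30°
  dir = (cos 30°, sin 30°) = (0.8660, 0.5000); from cell (3,5)
  next x-line at t=0.3233, next y-line at t=1.6000; Δt_x=1.1547, Δt_y=2.0000
    x: enter (4,5) at t=0.3233
    x: enter (5,5) at t=1.4780
    y: enter (5,6) at t=1.6000
    x: enter (6,6) at t=2.6327 ← occupied
  → r_1 = 2.6327
beam 2: φ=-45°, α=75°
  dir = (cos 75°, sin 75°) = (0.2588, 0.9659); from cell (3,5)
  next x-line at t=1.0818, next y-line at t=0.8282; Δt_x=3.8637, Δt_y=1.0353
    y: enter (3,6) at t=0.8282
    x: enter (4,6) at t=1.0818
    y: enter (4,7) at t=1.8635 ← occupied
  → r_2 = 1.8635
beam 3: φ=0°, α=120°
  dir = (cos 120°, sin 120°) = (-0.5000, 0.8660); from cell (3,5)
  next x-line at t=1.4400, next y-line at t=0.9238; Δt_x=2.0000, Δt_y=1.1547
    y: enter (3,6) at t=0.9238
    x: enter (2,6) at t=1.4400 ← occupied
  → r_3 = 1.4400
beam 4: φ=45°, α=165°
  dir = (cos 165°, sin 165°) = (-0.9659, 0.2588); from cell (3,5)
  next x-line at t=0.7454, next y-line at t=3.0910; Δt_x=1.0353, Δt_y=3.8637
    x: enter (2,5) at t=0.7454
    x: enter (1,5) at t=1.7807 ← occupied
  → r_4 = 1.7807
beam 5: φ=90°, α=210°
  dir = (cos 210°, sin 210°) = (-0.8660, -0.5000); from cell (3,5)
  next x-line at t=0.8314, next y-line at t=0.4000; Δt_x=1.1547, Δt_y=2.0000
    y: enter (3,4) at t=0.4000
    x: enter (2,4) at t=0.8314 ← occupied
  → r_5 = 0.8314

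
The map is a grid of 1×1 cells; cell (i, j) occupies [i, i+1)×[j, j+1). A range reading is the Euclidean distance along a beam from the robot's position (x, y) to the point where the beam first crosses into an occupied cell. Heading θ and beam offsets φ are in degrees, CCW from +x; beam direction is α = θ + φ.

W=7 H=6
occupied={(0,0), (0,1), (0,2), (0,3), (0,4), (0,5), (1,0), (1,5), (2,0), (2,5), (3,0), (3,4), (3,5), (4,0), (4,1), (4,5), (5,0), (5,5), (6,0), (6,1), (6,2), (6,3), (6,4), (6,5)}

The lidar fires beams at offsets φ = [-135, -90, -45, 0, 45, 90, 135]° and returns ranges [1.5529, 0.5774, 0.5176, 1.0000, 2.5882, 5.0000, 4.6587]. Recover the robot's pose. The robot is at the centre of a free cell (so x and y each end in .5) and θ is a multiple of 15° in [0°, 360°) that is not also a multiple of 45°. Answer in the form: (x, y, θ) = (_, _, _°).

The pose lattice has 18·16 = 288 candidates. Test each by forward raycasting.
  (1.5, 4.5, 195°): beam 1 = 0.5774 ≠ 1.5529 ✗
  (4.5, 3.5, 30°): beam 2 = 2.8868 ≠ 0.5774 ✗
  (4.5, 2.5, 165°): beam 1 = 1.7321 ≠ 1.5529 ✗
  (1.5, 2.5, 105°): beam 1 = 2.8868 ≠ 1.5529 ✗
  (2.5, 4.5, 60°): beam 1 = 3.6235 ≠ 1.5529 ✗
  …
  (5.5, 2.5, 60°): r_1=1.5529, r_2=0.5774, r_3=0.5176, r_4=1.0000, r_5=2.5882, r_6=5.0000, r_7=4.6587 — all match ✓
Only this pose fits every beam.

(x, y, θ) = (5.5, 2.5, 60°)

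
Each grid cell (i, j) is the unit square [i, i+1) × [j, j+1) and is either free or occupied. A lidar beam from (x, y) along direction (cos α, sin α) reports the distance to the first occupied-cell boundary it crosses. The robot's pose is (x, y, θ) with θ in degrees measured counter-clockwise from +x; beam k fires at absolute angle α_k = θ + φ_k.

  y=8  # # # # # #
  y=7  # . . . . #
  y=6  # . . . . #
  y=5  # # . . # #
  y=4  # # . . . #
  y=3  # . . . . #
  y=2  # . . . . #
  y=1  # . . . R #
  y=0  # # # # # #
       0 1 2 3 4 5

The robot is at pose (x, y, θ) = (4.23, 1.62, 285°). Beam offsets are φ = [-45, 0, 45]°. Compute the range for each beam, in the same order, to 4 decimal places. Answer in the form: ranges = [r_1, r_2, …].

ranges = [0.7159, 0.6419, 0.8891]

beam 1: φ=-45°, α=240°
  direction (-0.5000, -0.8660); cell (4,1); t to first gridline: x 0.4600, y 0.7159 (then +2.0000 / +1.1547)
    (3,1) via x @ 0.4600
    (3,0) via y @ 0.7159  # hit
  → r_1 = 0.7159
beam 2: φ=0°, α=285°
  direction (0.2588, -0.9659); cell (4,1); t to first gridline: x 2.9751, y 0.6419 (then +3.8637 / +1.0353)
    (4,0) via y @ 0.6419  # hit
  → r_2 = 0.6419
beam 3: φ=45°, α=330°
  direction (0.8660, -0.5000); cell (4,1); t to first gridline: x 0.8891, y 1.2400 (then +1.1547 / +2.0000)
    (5,1) via x @ 0.8891  # hit
  → r_3 = 0.8891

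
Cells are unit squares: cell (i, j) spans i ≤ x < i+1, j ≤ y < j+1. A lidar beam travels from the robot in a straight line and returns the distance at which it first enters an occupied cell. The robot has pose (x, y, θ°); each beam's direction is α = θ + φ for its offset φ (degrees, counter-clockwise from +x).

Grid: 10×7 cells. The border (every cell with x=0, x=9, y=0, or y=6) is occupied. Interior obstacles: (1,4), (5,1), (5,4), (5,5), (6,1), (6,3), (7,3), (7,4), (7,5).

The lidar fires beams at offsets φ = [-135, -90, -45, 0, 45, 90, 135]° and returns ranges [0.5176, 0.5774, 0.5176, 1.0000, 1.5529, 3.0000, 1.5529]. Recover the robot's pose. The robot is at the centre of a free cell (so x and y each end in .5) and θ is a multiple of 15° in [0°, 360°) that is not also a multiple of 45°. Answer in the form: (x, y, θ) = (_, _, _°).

Enumerate (i+0.5, j+0.5, θ) over the 31 free cells and 16 admissible headings. For each, cast all 7 beams and compare to the given ranges.
  (3.5, 5.5, 300°): beam 1 = 1.9319 ≠ 0.5176 ✗
  (4.5, 5.5, 150°): beam 5 = 2.5882 ≠ 1.5529 ✗
  (8.5, 5.5, 105°): beam 1 = 0.5774 ≠ 0.5176 ✗
  (2.5, 3.5, 345°): beam 1 = 1.7321 ≠ 0.5176 ✗
  (1.5, 5.5, 15°): beam 1 = 0.5774 ≠ 0.5176 ✗
  …
  (7.5, 1.5, 330°): r_1=0.5176, r_2=0.5774, r_3=0.5176, r_4=1.0000, r_5=1.5529, r_6=3.0000, r_7=1.5529 — all match ✓
Unique over the lattice → pose = (7.5, 1.5, 330°).

(x, y, θ) = (7.5, 1.5, 330°)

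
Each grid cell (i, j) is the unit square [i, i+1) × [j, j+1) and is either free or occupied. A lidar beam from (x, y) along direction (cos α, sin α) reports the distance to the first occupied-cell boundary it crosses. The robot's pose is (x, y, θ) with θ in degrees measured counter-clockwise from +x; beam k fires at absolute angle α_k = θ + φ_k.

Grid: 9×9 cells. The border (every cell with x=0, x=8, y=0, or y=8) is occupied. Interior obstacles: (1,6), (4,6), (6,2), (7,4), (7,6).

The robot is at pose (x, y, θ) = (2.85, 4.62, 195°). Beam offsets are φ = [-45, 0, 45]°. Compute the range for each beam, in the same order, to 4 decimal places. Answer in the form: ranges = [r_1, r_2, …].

beam 1: φ=-45°, α=150°
  direction (-0.8660, 0.5000); cell (2,4); t to first gridline: x 0.9815, y 0.7600 (then +1.1547 / +2.0000)
    (2,5) via y @ 0.7600
    (1,5) via x @ 0.9815
    (0,5) via x @ 2.1362  # hit
  → r_1 = 2.1362
beam 2: φ=0°, α=195°
  direction (-0.9659, -0.2588); cell (2,4); t to first gridline: x 0.8800, y 2.3955 (then +1.0353 / +3.8637)
    (1,4) via x @ 0.8800
    (0,4) via x @ 1.9153  # hit
  → r_2 = 1.9153
beam 3: φ=45°, α=240°
  direction (-0.5000, -0.8660); cell (2,4); t to first gridline: x 1.7000, y 0.7159 (then +2.0000 / +1.1547)
    (2,3) via y @ 0.7159
    (1,3) via x @ 1.7000
    (1,2) via y @ 1.8706
    (1,1) via y @ 3.0253
    (0,1) via x @ 3.7000  # hit
  → r_3 = 3.7000

ranges = [2.1362, 1.9153, 3.7000]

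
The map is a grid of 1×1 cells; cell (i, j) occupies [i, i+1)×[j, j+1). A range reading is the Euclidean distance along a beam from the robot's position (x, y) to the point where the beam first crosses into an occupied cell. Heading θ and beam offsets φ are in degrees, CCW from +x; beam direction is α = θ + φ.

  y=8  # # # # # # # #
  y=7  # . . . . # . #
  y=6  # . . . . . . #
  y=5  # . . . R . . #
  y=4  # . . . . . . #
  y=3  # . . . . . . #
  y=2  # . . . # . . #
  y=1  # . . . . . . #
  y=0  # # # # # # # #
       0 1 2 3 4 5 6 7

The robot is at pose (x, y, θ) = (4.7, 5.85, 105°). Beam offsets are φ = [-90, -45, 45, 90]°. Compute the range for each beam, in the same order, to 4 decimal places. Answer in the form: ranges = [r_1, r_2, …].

ranges = [2.3811, 1.3279, 4.2724, 3.8305]

beam 1: φ=-90°, α=15°
  cosα=0.9659 sinα=0.2588 | (4,5) | tMaxX 0.3106 tMaxY 0.5796 | tΔX 1.0353 tΔY 3.8637
    t=0.3106 [x] (5,5)
    t=0.5796 [y] (5,6)
    t=1.3459 [x] (6,6)
    t=2.3811 [x] (7,6) — stop
  → r_1 = 2.3811
beam 2: φ=-45°, α=60°
  cosα=0.5000 sinα=0.8660 | (4,5) | tMaxX 0.6000 tMaxY 0.1732 | tΔX 2.0000 tΔY 1.1547
    t=0.1732 [y] (4,6)
    t=0.6000 [x] (5,6)
    t=1.3279 [y] (5,7) — stop
  → r_2 = 1.3279
beam 3: φ=45°, α=150°
  cosα=-0.8660 sinα=0.5000 | (4,5) | tMaxX 0.8083 tMaxY 0.3000 | tΔX 1.1547 tΔY 2.0000
    t=0.3000 [y] (4,6)
    t=0.8083 [x] (3,6)
    t=1.9630 [x] (2,6)
    t=2.3000 [y] (2,7)
    t=3.1177 [x] (1,7)
    t=4.2724 [x] (0,7) — stop
  → r_3 = 4.2724
beam 4: φ=90°, α=195°
  cosα=-0.9659 sinα=-0.2588 | (4,5) | tMaxX 0.7247 tMaxY 3.2841 | tΔX 1.0353 tΔY 3.8637
    t=0.7247 [x] (3,5)
    t=1.7600 [x] (2,5)
    t=2.7952 [x] (1,5)
    t=3.2841 [y] (1,4)
    t=3.8305 [x] (0,4) — stop
  → r_4 = 3.8305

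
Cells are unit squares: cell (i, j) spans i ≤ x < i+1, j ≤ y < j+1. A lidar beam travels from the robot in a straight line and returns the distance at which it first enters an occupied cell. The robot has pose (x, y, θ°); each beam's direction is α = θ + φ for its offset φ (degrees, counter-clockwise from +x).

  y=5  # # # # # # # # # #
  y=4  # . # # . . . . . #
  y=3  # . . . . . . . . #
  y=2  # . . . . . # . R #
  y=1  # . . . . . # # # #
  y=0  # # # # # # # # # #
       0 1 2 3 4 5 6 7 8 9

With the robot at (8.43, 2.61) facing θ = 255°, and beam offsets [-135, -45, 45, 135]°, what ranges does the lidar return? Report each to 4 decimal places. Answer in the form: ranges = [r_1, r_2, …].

ranges = [2.7597, 1.2200, 0.7044, 0.6582]

beam 1: φ=-135°, α=120°
  d=(-0.5000,0.8660)  start (8,2)  tX=0.8600 tY=0.4503  stride 1/|dx|=2.0000 1/|dy|=1.1547
    cross y-line → (8,3), t=0.4503
    cross x-line → (7,3), t=0.8600
    cross y-line → (7,4), t=1.6050
    cross y-line → (7,5), t=2.7597 (wall)
  → r_1 = 2.7597
beam 2: φ=-45°, α=210°
  d=(-0.8660,-0.5000)  start (8,2)  tX=0.4965 tY=1.2200  stride 1/|dx|=1.1547 1/|dy|=2.0000
    cross x-line → (7,2), t=0.4965
    cross y-line → (7,1), t=1.2200 (wall)
  → r_2 = 1.2200
beam 3: φ=45°, α=300°
  d=(0.5000,-0.8660)  start (8,2)  tX=1.1400 tY=0.7044  stride 1/|dx|=2.0000 1/|dy|=1.1547
    cross y-line → (8,1), t=0.7044 (wall)
  → r_3 = 0.7044
beam 4: φ=135°, α=30°
  d=(0.8660,0.5000)  start (8,2)  tX=0.6582 tY=0.7800  stride 1/|dx|=1.1547 1/|dy|=2.0000
    cross x-line → (9,2), t=0.6582 (wall)
  → r_4 = 0.6582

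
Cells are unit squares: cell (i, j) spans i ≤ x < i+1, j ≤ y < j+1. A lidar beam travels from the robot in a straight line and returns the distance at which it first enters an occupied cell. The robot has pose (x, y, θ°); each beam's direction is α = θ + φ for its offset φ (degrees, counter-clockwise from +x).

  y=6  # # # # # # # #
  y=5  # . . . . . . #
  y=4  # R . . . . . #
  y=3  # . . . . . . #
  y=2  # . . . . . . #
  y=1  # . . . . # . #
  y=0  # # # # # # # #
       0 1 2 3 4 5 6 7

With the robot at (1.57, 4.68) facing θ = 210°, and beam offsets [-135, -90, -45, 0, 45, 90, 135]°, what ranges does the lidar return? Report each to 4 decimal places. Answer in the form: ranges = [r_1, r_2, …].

beam 1: φ=-135°, α=75°
  direction (0.2588, 0.9659); cell (1,4); t to first gridline: x 1.6614, y 0.3313 (then +3.8637 / +1.0353)
    (1,5) via y @ 0.3313
    (1,6) via y @ 1.3666  # hit
  → r_1 = 1.3666
beam 2: φ=-90°, α=120°
  direction (-0.5000, 0.8660); cell (1,4); t to first gridline: x 1.1400, y 0.3695 (then +2.0000 / +1.1547)
    (1,5) via y @ 0.3695
    (0,5) via x @ 1.1400  # hit
  → r_2 = 1.1400
beam 3: φ=-45°, α=165°
  direction (-0.9659, 0.2588); cell (1,4); t to first gridline: x 0.5901, y 1.2364 (then +1.0353 / +3.8637)
    (0,4) via x @ 0.5901  # hit
  → r_3 = 0.5901
beam 4: φ=0°, α=210°
  direction (-0.8660, -0.5000); cell (1,4); t to first gridline: x 0.6582, y 1.3600 (then +1.1547 / +2.0000)
    (0,4) via x @ 0.6582  # hit
  → r_4 = 0.6582
beam 5: φ=45°, α=255°
  direction (-0.2588, -0.9659); cell (1,4); t to first gridline: x 2.2023, y 0.7040 (then +3.8637 / +1.0353)
    (1,3) via y @ 0.7040
    (1,2) via y @ 1.7393
    (0,2) via x @ 2.2023  # hit
  → r_5 = 2.2023
beam 6: φ=90°, α=300°
  direction (0.5000, -0.8660); cell (1,4); t to first gridline: x 0.8600, y 0.7852 (then +2.0000 / +1.1547)
    (1,3) via y @ 0.7852
    (2,3) via x @ 0.8600
    (2,2) via y @ 1.9399
    (3,2) via x @ 2.8600
    (3,1) via y @ 3.0946
    (3,0) via y @ 4.2493  # hit
  → r_6 = 4.2493
beam 7: φ=135°, α=345°
  direction (0.9659, -0.2588); cell (1,4); t to first gridline: x 0.4452, y 2.6273 (then +1.0353 / +3.8637)
    (2,4) via x @ 0.4452
    (3,4) via x @ 1.4804
    (4,4) via x @ 2.5157
    (4,3) via y @ 2.6273
    (5,3) via x @ 3.5510
    (6,3) via x @ 4.5863
    (7,3) via x @ 5.6215  # hit
  → r_7 = 5.6215

ranges = [1.3666, 1.1400, 0.5901, 0.6582, 2.2023, 4.2493, 5.6215]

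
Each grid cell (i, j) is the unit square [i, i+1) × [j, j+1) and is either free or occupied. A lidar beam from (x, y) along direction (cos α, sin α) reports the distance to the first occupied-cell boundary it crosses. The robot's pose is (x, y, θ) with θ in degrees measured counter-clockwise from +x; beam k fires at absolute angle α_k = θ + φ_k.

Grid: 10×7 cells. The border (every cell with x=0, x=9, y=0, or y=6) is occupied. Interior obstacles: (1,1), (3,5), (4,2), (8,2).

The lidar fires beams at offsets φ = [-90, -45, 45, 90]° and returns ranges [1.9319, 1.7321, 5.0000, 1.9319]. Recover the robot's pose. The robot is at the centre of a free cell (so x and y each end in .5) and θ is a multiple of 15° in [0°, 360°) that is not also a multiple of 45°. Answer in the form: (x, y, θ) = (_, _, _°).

Candidates: 36 free-cell centres × 16 headings = 576 poses. Raycast each; keep the one whose scan matches to 4 dp.
  (8.5, 5.5, 75°): beam 1 = 0.5176 ≠ 1.9319 ✗
  (2.5, 2.5, 15°): beam 1 = 1.5529 ≠ 1.9319 ✗
  (7.5, 5.5, 240°): beam 1 = 1.0000 ≠ 1.9319 ✗
  (7.5, 1.5, 150°): beam 1 = 1.0000 ≠ 1.9319 ✗
  (2.5, 2.5, 75°): beam 1 = 1.5529 ≠ 1.9319 ✗
  …
  (6.5, 1.5, 75°): r_1=1.9319, r_2=1.7321, r_3=5.0000, r_4=1.9319 — all match ✓
Unique over the lattice → pose = (6.5, 1.5, 75°).

(x, y, θ) = (6.5, 1.5, 75°)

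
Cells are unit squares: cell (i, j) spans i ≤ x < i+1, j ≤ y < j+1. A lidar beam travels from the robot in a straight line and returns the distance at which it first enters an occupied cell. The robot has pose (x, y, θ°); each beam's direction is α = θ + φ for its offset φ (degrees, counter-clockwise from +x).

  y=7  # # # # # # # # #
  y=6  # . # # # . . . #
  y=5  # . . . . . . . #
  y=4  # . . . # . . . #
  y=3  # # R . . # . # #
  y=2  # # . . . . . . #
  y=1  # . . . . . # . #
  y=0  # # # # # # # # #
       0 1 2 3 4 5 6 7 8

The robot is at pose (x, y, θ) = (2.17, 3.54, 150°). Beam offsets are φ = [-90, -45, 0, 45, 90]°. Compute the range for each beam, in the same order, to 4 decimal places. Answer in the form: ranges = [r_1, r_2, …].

beam 1: φ=-90°, α=60°
  d=(0.5000,0.8660)  start (2,3)  tX=1.6600 tY=0.5312  stride 1/|dx|=2.0000 1/|dy|=1.1547
    cross y-line → (2,4), t=0.5312
    cross x-line → (3,4), t=1.6600
    cross y-line → (3,5), t=1.6859
    cross y-line → (3,6), t=2.8406 (wall)
  → r_1 = 2.8406
beam 2: φ=-45°, α=105°
  d=(-0.2588,0.9659)  start (2,3)  tX=0.6568 tY=0.4762  stride 1/|dx|=3.8637 1/|dy|=1.0353
    cross y-line → (2,4), t=0.4762
    cross x-line → (1,4), t=0.6568
    cross y-line → (1,5), t=1.5115
    cross y-line → (1,6), t=2.5468
    cross y-line → (1,7), t=3.5821 (wall)
  → r_2 = 3.5821
beam 3: φ=0°, α=150°
  d=(-0.8660,0.5000)  start (2,3)  tX=0.1963 tY=0.9200  stride 1/|dx|=1.1547 1/|dy|=2.0000
    cross x-line → (1,3), t=0.1963 (wall)
  → r_3 = 0.1963
beam 4: φ=45°, α=195°
  d=(-0.9659,-0.2588)  start (2,3)  tX=0.1760 tY=2.0864  stride 1/|dx|=1.0353 1/|dy|=3.8637
    cross x-line → (1,3), t=0.1760 (wall)
  → r_4 = 0.1760
beam 5: φ=90°, α=240°
  d=(-0.5000,-0.8660)  start (2,3)  tX=0.3400 tY=0.6235  stride 1/|dx|=2.0000 1/|dy|=1.1547
    cross x-line → (1,3), t=0.3400 (wall)
  → r_5 = 0.3400

ranges = [2.8406, 3.5821, 0.1963, 0.1760, 0.3400]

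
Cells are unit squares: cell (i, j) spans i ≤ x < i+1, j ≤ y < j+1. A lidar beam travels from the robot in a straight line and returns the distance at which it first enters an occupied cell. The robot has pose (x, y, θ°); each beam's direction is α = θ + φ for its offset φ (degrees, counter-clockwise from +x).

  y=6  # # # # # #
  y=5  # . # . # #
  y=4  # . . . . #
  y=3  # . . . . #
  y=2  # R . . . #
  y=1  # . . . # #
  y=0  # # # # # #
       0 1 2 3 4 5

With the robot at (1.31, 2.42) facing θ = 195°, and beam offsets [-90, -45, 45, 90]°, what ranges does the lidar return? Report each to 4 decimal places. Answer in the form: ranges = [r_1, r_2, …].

ranges = [1.1977, 0.3580, 0.6200, 1.4701]

beam 1: φ=-90°, α=105°
  dir = (cos 105°, sin 105°) = (-0.2588, 0.9659); from cell (1,2)
  next x-line at t=1.1977, next y-line at t=0.6005; Δt_x=3.8637, Δt_y=1.0353
    y: enter (1,3) at t=0.6005
    x: enter (0,3) at t=1.1977 ← occupied
  → r_1 = 1.1977
beam 2: φ=-45°, α=150°
  dir = (cos 150°, sin 150°) = (-0.8660, 0.5000); from cell (1,2)
  next x-line at t=0.3580, next y-line at t=1.1600; Δt_x=1.1547, Δt_y=2.0000
    x: enter (0,2) at t=0.3580 ← occupied
  → r_2 = 0.3580
beam 3: φ=45°, α=240°
  dir = (cos 240°, sin 240°) = (-0.5000, -0.8660); from cell (1,2)
  next x-line at t=0.6200, next y-line at t=0.4850; Δt_x=2.0000, Δt_y=1.1547
    y: enter (1,1) at t=0.4850
    x: enter (0,1) at t=0.6200 ← occupied
  → r_3 = 0.6200
beam 4: φ=90°, α=285°
  dir = (cos 285°, sin 285°) = (0.2588, -0.9659); from cell (1,2)
  next x-line at t=2.6660, next y-line at t=0.4348; Δt_x=3.8637, Δt_y=1.0353
    y: enter (1,1) at t=0.4348
    y: enter (1,0) at t=1.4701 ← occupied
  → r_4 = 1.4701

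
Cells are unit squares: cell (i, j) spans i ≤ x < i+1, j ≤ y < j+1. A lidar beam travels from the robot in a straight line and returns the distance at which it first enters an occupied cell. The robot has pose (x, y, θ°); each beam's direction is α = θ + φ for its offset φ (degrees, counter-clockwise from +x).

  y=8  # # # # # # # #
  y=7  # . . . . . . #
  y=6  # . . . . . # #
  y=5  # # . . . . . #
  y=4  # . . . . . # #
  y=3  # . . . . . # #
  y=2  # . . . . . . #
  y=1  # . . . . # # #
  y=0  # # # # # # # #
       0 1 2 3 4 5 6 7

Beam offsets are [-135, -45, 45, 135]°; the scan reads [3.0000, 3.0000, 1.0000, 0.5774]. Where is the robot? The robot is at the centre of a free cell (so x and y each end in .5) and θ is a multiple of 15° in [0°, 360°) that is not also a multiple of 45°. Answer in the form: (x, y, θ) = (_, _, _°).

The pose lattice has 36·16 = 576 candidates. Test each by forward raycasting.
  (2.5, 3.5, 165°): beam 1 = 5.0000 ≠ 3.0000 ✗
  (5.5, 3.5, 330°): beam 1 = 4.6587 ≠ 3.0000 ✗
  (5.5, 2.5, 150°): beam 1 = 1.5529 ≠ 3.0000 ✗
  (6.5, 2.5, 300°): beam 1 = 5.6940 ≠ 3.0000 ✗
  …
  (4.5, 7.5, 345°): r_1=3.0000, r_2=3.0000, r_3=1.0000, r_4=0.5774 — all match ✓
Unique over the lattice → pose = (4.5, 7.5, 345°).

(x, y, θ) = (4.5, 7.5, 345°)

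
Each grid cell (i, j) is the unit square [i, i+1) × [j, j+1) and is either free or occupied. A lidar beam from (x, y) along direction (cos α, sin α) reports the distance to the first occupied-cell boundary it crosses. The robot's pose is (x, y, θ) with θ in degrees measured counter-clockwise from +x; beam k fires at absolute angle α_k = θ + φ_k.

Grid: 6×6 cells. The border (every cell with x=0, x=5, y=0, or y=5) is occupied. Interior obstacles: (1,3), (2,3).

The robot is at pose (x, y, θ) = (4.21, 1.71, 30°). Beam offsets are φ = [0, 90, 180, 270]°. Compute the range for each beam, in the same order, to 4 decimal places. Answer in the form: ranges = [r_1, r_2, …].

ranges = [0.9122, 2.4200, 1.4200, 0.8198]

beam 1: φ=0°, α=30°
  dir = (cos 30°, sin 30°) = (0.8660, 0.5000); from cell (4,1)
  next x-line at t=0.9122, next y-line at t=0.5800; Δt_x=1.1547, Δt_y=2.0000
    y: enter (4,2) at t=0.5800
    x: enter (5,2) at t=0.9122 ← occupied
  → r_1 = 0.9122
beam 2: φ=90°, α=120°
  dir = (cos 120°, sin 120°) = (-0.5000, 0.8660); from cell (4,1)
  next x-line at t=0.4200, next y-line at t=0.3349; Δt_x=2.0000, Δt_y=1.1547
    y: enter (4,2) at t=0.3349
    x: enter (3,2) at t=0.4200
    y: enter (3,3) at t=1.4896
    x: enter (2,3) at t=2.4200 ← occupied
  → r_2 = 2.4200
beam 3: φ=180°, α=210°
  dir = (cos 210°, sin 210°) = (-0.8660, -0.5000); from cell (4,1)
  next x-line at t=0.2425, next y-line at t=1.4200; Δt_x=1.1547, Δt_y=2.0000
    x: enter (3,1) at t=0.2425
    x: enter (2,1) at t=1.3972
    y: enter (2,0) at t=1.4200 ← occupied
  → r_3 = 1.4200
beam 4: φ=270°, α=300°
  dir = (cos 300°, sin 300°) = (0.5000, -0.8660); from cell (4,1)
  next x-line at t=1.5800, next y-line at t=0.8198; Δt_x=2.0000, Δt_y=1.1547
    y: enter (4,0) at t=0.8198 ← occupied
  → r_4 = 0.8198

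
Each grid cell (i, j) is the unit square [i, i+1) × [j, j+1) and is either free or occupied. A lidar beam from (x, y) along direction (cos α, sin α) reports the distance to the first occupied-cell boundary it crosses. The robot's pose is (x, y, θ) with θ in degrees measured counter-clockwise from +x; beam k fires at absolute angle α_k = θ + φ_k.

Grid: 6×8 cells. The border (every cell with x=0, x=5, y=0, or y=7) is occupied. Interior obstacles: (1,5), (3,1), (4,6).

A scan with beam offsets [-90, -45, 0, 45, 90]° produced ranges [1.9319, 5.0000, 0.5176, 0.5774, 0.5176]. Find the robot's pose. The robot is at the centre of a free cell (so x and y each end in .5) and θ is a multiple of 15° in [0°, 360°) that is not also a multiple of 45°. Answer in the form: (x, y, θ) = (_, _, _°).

(x, y, θ) = (4.5, 1.5, 165°)

Enumerate (i+0.5, j+0.5, θ) over the 21 free cells and 16 admissible headings. For each, cast all 5 beams and compare to the given ranges.
  (1.5, 3.5, 330°): beam 1 = 1.0000 ≠ 1.9319 ✗
  (1.5, 3.5, 300°): beam 1 = 0.5774 ≠ 1.9319 ✗
  (1.5, 3.5, 75°): beam 1 = 3.6235 ≠ 1.9319 ✗
  (4.5, 2.5, 300°): beam 1 = 1.0000 ≠ 1.9319 ✗
  (4.5, 5.5, 15°): beam 2 = 0.5774 ≠ 5.0000 ✗
  …
  (4.5, 1.5, 165°): r_1=1.9319, r_2=5.0000, r_3=0.5176, r_4=0.5774, r_5=0.5176 — all match ✓
No second candidate reproduces the full scan.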